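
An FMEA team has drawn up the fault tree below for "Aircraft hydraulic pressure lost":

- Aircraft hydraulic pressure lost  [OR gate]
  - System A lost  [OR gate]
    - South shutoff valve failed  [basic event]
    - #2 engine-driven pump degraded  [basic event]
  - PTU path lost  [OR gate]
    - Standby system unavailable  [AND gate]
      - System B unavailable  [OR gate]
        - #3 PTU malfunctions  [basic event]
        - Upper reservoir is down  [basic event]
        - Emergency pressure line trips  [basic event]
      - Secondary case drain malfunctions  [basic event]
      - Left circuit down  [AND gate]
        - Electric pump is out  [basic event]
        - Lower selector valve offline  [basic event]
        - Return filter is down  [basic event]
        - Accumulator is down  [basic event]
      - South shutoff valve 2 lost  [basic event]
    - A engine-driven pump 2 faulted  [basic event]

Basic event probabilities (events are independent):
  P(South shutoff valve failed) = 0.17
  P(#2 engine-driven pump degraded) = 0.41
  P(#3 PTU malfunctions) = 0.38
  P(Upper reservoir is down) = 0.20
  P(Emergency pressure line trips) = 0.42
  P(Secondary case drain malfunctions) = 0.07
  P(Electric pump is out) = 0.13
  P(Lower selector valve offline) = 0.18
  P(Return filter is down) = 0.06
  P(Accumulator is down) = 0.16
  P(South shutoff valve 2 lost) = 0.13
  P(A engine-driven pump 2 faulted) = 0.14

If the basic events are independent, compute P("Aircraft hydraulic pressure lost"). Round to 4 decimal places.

P(System A lost) [OR] = 1 − (1−0.17) × (1−0.41) = 0.510300
P(System B unavailable) [OR] = 1 − (1−0.38) × (1−0.20) × (1−0.42) = 0.712320
P(Left circuit down) [AND] = 0.13 × 0.18 × 0.06 × 0.16 = 0.000225
P(Standby system unavailable) [AND] = 0.712320 × 0.07 × 0.000225 × 0.13 = 0.000001
P(PTU path lost) [OR] = 1 − (1−0.000001) × (1−0.14) = 0.140001
P(Aircraft hydraulic pressure lost) [OR] = 1 − (1−0.510300) × (1−0.140001) = 0.578858
Rounded to 4 decimal places: P(Aircraft hydraulic pressure lost) ≈ 0.5789.

0.5789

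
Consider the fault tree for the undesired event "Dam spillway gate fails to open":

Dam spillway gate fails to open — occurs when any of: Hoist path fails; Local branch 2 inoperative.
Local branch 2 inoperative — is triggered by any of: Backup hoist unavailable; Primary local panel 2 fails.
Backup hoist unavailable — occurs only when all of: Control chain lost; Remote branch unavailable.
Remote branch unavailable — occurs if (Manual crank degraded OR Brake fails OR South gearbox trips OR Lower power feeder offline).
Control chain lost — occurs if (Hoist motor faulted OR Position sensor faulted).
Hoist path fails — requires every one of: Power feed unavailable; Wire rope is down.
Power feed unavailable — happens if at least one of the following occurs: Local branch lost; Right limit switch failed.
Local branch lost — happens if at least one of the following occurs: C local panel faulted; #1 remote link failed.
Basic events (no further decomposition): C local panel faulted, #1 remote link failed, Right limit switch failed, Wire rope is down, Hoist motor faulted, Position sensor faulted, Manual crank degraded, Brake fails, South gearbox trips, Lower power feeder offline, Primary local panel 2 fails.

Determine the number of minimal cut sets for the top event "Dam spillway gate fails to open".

Local branch lost [OR]: union of children's cut sets → 2 cut set(s).
Power feed unavailable [OR]: union of children's cut sets → 3 cut set(s).
Hoist path fails [AND]: one cut set from each child combined → 3 × 1 = 3 cut set(s).
Control chain lost [OR]: union of children's cut sets → 2 cut set(s).
Remote branch unavailable [OR]: union of children's cut sets → 4 cut set(s).
Backup hoist unavailable [AND]: one cut set from each child combined → 2 × 4 = 8 cut set(s).
Local branch 2 inoperative [OR]: union of children's cut sets → 9 cut set(s).
Dam spillway gate fails to open [OR]: union of children's cut sets → 12 cut set(s).

12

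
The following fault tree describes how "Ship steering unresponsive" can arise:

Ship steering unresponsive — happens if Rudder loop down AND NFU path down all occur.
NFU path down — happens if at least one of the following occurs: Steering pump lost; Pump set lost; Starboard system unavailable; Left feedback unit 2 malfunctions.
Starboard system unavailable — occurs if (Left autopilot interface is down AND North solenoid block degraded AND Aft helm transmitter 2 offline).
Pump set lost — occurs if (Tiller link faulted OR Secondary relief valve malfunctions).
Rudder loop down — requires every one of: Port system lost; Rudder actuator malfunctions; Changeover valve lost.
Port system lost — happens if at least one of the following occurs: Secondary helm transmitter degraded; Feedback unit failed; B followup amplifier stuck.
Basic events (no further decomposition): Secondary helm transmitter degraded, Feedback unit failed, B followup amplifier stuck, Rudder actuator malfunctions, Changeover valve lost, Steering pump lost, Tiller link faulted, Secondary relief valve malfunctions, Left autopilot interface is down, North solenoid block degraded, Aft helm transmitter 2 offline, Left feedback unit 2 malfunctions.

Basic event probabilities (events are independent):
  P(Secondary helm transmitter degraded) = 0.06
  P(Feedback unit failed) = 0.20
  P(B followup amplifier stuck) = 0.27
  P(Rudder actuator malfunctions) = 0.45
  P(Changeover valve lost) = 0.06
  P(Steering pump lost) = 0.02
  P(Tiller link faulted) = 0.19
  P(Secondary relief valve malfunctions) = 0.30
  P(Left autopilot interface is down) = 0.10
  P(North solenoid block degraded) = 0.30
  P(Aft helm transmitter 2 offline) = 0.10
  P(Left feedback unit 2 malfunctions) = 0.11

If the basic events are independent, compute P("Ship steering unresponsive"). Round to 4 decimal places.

P(Port system lost) [OR] = 1 − (1−0.06) × (1−0.20) × (1−0.27) = 0.451040
P(Rudder loop down) [AND] = 0.451040 × 0.45 × 0.06 = 0.012178
P(Pump set lost) [OR] = 1 − (1−0.19) × (1−0.30) = 0.433000
P(Starboard system unavailable) [AND] = 0.10 × 0.30 × 0.10 = 0.003000
P(NFU path down) [OR] = 1 − (1−0.02) × (1−0.433000) × (1−0.003000) × (1−0.11) = 0.506946
P(Ship steering unresponsive) [AND] = 0.012178 × 0.506946 = 0.006174
Rounded to 4 decimal places: P(Ship steering unresponsive) ≈ 0.0062.

0.0062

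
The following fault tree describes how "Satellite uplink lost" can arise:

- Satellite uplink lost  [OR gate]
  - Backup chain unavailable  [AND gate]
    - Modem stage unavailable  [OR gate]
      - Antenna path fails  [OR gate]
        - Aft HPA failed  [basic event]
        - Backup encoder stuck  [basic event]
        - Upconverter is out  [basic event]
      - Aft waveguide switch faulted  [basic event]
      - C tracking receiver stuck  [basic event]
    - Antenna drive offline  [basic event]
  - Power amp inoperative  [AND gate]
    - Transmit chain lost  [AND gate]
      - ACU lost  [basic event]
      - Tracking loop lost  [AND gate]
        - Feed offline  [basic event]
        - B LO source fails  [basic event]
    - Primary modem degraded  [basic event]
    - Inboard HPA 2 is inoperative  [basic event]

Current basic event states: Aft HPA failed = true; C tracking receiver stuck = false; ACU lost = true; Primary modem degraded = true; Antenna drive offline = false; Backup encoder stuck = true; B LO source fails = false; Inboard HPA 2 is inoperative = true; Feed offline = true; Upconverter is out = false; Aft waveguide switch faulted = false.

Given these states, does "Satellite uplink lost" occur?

Antenna path fails [OR]: Aft HPA failed=occurs, Backup encoder stuck=occurs, Upconverter is out=not → at least one input occurs → occurs.
Modem stage unavailable [OR]: Antenna path fails=occurs, Aft waveguide switch faulted=not, C tracking receiver stuck=not → at least one input occurs → occurs.
Backup chain unavailable [AND]: Modem stage unavailable=occurs, Antenna drive offline=not → not all inputs occur → does not occur.
Tracking loop lost [AND]: Feed offline=occurs, B LO source fails=not → not all inputs occur → does not occur.
Transmit chain lost [AND]: ACU lost=occurs, Tracking loop lost=not → not all inputs occur → does not occur.
Power amp inoperative [AND]: Transmit chain lost=not, Primary modem degraded=occurs, Inboard HPA 2 is inoperative=occurs → not all inputs occur → does not occur.
Satellite uplink lost [OR]: Backup chain unavailable=not, Power amp inoperative=not → no input occurs → does not occur.

No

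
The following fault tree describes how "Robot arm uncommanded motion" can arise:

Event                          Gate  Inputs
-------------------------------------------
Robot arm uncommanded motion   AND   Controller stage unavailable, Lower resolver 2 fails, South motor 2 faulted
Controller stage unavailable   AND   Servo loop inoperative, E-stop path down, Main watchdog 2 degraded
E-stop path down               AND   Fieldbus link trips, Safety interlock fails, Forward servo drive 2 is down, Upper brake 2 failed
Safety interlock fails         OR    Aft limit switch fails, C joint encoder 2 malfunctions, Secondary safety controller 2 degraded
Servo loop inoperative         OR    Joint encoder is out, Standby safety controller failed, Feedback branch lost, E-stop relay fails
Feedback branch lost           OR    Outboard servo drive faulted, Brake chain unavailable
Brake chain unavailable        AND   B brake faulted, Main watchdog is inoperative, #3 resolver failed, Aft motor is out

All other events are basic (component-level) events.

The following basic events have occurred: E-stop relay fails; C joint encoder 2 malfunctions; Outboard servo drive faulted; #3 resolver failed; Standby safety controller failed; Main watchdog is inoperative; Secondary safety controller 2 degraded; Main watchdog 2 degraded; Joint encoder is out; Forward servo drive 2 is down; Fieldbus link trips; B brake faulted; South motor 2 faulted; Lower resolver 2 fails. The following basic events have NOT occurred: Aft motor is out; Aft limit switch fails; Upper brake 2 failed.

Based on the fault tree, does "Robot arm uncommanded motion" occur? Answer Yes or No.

No

Brake chain unavailable [AND]: B brake faulted=occurs, Main watchdog is inoperative=occurs, #3 resolver failed=occurs, Aft motor is out=not → not all inputs occur → does not occur.
Feedback branch lost [OR]: Outboard servo drive faulted=occurs, Brake chain unavailable=not → at least one input occurs → occurs.
Servo loop inoperative [OR]: Joint encoder is out=occurs, Standby safety controller failed=occurs, Feedback branch lost=occurs, E-stop relay fails=occurs → at least one input occurs → occurs.
Safety interlock fails [OR]: Aft limit switch fails=not, C joint encoder 2 malfunctions=occurs, Secondary safety controller 2 degraded=occurs → at least one input occurs → occurs.
E-stop path down [AND]: Fieldbus link trips=occurs, Safety interlock fails=occurs, Forward servo drive 2 is down=occurs, Upper brake 2 failed=not → not all inputs occur → does not occur.
Controller stage unavailable [AND]: Servo loop inoperative=occurs, E-stop path down=not, Main watchdog 2 degraded=occurs → not all inputs occur → does not occur.
Robot arm uncommanded motion [AND]: Controller stage unavailable=not, Lower resolver 2 fails=occurs, South motor 2 faulted=occurs → not all inputs occur → does not occur.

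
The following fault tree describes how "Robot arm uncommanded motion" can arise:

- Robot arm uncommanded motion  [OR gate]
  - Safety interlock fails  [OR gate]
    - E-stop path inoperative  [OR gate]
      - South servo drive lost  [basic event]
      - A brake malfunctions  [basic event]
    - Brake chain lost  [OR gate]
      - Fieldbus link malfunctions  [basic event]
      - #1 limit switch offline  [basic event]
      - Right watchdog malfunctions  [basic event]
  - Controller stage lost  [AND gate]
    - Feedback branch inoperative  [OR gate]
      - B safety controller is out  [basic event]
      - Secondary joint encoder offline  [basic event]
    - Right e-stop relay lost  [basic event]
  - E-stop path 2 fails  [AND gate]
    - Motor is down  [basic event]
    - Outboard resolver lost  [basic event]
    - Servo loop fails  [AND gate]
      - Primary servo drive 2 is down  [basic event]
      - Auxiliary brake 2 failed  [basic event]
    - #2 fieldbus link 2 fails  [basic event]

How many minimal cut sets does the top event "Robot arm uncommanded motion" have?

8

E-stop path inoperative [OR]: union of children's cut sets → 2 cut set(s).
Brake chain lost [OR]: union of children's cut sets → 3 cut set(s).
Safety interlock fails [OR]: union of children's cut sets → 5 cut set(s).
Feedback branch inoperative [OR]: union of children's cut sets → 2 cut set(s).
Controller stage lost [AND]: one cut set from each child combined → 2 × 1 = 2 cut set(s).
Servo loop fails [AND]: one cut set from each child combined → 1 × 1 = 1 cut set(s).
E-stop path 2 fails [AND]: one cut set from each child combined → 1 × 1 × 1 × 1 = 1 cut set(s).
Robot arm uncommanded motion [OR]: union of children's cut sets → 8 cut set(s).
Minimal cut sets: {South servo drive lost}; {A brake malfunctions}; {Fieldbus link malfunctions}; {#1 limit switch offline}; {Right watchdog malfunctions}; {B safety controller is out, Right e-stop relay lost}; {Right e-stop relay lost, Secondary joint encoder offline}; {#2 fieldbus link 2 fails, Auxiliary brake 2 failed, Motor is down, Outboard resolver lost, Primary servo drive 2 is down}.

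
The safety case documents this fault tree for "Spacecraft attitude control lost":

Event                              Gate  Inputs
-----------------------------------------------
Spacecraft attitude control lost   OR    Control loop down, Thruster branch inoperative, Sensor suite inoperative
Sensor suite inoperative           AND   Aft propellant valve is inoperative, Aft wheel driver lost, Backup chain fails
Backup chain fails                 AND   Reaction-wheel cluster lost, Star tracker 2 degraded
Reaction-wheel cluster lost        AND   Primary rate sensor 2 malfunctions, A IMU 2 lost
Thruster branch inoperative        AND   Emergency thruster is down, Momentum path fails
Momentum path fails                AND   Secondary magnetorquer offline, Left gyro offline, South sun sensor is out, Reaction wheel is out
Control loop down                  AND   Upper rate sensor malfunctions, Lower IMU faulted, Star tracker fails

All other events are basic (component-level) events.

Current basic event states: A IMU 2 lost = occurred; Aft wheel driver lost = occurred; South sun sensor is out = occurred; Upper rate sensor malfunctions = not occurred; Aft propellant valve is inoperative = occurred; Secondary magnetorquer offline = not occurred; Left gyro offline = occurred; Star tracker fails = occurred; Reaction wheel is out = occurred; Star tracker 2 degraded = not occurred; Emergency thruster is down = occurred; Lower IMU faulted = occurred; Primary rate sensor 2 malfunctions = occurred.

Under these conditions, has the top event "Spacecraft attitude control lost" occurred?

Control loop down [AND]: Upper rate sensor malfunctions=not, Lower IMU faulted=occurs, Star tracker fails=occurs → not all inputs occur → does not occur.
Momentum path fails [AND]: Secondary magnetorquer offline=not, Left gyro offline=occurs, South sun sensor is out=occurs, Reaction wheel is out=occurs → not all inputs occur → does not occur.
Thruster branch inoperative [AND]: Emergency thruster is down=occurs, Momentum path fails=not → not all inputs occur → does not occur.
Reaction-wheel cluster lost [AND]: Primary rate sensor 2 malfunctions=occurs, A IMU 2 lost=occurs → all inputs occur → occurs.
Backup chain fails [AND]: Reaction-wheel cluster lost=occurs, Star tracker 2 degraded=not → not all inputs occur → does not occur.
Sensor suite inoperative [AND]: Aft propellant valve is inoperative=occurs, Aft wheel driver lost=occurs, Backup chain fails=not → not all inputs occur → does not occur.
Spacecraft attitude control lost [OR]: Control loop down=not, Thruster branch inoperative=not, Sensor suite inoperative=not → no input occurs → does not occur.

No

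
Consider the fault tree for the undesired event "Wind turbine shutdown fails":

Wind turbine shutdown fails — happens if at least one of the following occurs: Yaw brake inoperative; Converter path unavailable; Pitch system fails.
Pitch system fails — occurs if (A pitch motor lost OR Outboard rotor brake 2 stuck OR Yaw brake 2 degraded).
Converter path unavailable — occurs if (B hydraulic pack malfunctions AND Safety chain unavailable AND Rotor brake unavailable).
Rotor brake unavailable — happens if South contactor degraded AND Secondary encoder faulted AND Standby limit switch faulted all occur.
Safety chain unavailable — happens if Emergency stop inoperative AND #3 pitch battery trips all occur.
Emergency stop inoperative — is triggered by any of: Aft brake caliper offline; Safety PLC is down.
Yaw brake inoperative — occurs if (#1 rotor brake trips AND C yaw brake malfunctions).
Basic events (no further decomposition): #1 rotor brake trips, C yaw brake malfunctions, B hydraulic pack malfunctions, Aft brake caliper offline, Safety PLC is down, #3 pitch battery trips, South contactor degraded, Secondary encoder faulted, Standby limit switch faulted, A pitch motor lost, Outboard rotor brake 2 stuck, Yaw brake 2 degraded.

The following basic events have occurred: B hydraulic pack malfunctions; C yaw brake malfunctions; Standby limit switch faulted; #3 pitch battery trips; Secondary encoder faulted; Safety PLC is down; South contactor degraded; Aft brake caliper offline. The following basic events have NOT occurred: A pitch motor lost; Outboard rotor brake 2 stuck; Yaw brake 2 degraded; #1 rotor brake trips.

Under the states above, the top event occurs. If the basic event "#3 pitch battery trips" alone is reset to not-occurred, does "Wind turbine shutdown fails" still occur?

Counterfactual: set "#3 pitch battery trips" to not occurred.
Yaw brake inoperative [AND]: #1 rotor brake trips=not, C yaw brake malfunctions=occurs → not all inputs occur → does not occur.
Emergency stop inoperative [OR]: Aft brake caliper offline=occurs, Safety PLC is down=occurs → at least one input occurs → occurs.
Safety chain unavailable [AND]: Emergency stop inoperative=occurs, #3 pitch battery trips=not → not all inputs occur → does not occur.
Rotor brake unavailable [AND]: South contactor degraded=occurs, Secondary encoder faulted=occurs, Standby limit switch faulted=occurs → all inputs occur → occurs.
Converter path unavailable [AND]: B hydraulic pack malfunctions=occurs, Safety chain unavailable=not, Rotor brake unavailable=occurs → not all inputs occur → does not occur.
Pitch system fails [OR]: A pitch motor lost=not, Outboard rotor brake 2 stuck=not, Yaw brake 2 degraded=not → no input occurs → does not occur.
Wind turbine shutdown fails [OR]: Yaw brake inoperative=not, Converter path unavailable=not, Pitch system fails=not → no input occurs → does not occur.

No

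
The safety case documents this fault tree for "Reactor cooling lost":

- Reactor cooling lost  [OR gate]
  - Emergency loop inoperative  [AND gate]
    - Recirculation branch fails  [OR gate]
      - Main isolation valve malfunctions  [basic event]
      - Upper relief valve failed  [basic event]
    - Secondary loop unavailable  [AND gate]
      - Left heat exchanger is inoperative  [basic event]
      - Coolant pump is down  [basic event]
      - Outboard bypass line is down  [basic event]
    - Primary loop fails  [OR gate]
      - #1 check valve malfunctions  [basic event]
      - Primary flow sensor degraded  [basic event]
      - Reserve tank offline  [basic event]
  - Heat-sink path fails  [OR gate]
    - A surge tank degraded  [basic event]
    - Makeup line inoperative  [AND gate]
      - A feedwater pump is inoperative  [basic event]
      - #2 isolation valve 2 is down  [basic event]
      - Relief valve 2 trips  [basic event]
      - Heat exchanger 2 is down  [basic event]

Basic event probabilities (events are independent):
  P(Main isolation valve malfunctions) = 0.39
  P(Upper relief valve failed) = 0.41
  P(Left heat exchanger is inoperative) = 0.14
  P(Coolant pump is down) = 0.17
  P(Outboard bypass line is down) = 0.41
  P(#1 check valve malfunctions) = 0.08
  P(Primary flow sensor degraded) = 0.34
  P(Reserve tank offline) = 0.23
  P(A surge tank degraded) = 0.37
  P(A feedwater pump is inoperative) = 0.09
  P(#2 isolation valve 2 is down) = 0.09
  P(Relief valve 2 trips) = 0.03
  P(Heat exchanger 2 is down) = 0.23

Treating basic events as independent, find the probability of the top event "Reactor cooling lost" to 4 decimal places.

P(Recirculation branch fails) [OR] = 1 − (1−0.39) × (1−0.41) = 0.640100
P(Secondary loop unavailable) [AND] = 0.14 × 0.17 × 0.41 = 0.009758
P(Primary loop fails) [OR] = 1 − (1−0.08) × (1−0.34) × (1−0.23) = 0.532456
P(Emergency loop inoperative) [AND] = 0.640100 × 0.009758 × 0.532456 = 0.003326
P(Makeup line inoperative) [AND] = 0.09 × 0.09 × 0.03 × 0.23 = 0.000056
P(Heat-sink path fails) [OR] = 1 − (1−0.37) × (1−0.000056) = 0.370035
P(Reactor cooling lost) [OR] = 1 − (1−0.003326) × (1−0.370035) = 0.372130
Rounded to 4 decimal places: P(Reactor cooling lost) ≈ 0.3721.

0.3721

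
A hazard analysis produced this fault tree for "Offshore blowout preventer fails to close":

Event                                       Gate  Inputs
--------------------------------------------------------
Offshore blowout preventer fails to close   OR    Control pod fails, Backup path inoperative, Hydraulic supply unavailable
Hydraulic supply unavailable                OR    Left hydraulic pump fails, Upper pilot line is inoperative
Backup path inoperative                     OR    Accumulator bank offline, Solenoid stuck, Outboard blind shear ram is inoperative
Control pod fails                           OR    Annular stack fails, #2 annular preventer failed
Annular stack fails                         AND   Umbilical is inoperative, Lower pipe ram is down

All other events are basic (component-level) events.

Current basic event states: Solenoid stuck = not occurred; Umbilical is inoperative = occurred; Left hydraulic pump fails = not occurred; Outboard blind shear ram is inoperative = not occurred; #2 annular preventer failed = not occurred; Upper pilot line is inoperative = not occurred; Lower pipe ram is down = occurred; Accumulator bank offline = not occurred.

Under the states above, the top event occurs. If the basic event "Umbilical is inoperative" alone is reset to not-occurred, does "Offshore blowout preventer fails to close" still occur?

Counterfactual: set "Umbilical is inoperative" to not occurred.
Annular stack fails [AND]: Umbilical is inoperative=not, Lower pipe ram is down=occurs → not all inputs occur → does not occur.
Control pod fails [OR]: Annular stack fails=not, #2 annular preventer failed=not → no input occurs → does not occur.
Backup path inoperative [OR]: Accumulator bank offline=not, Solenoid stuck=not, Outboard blind shear ram is inoperative=not → no input occurs → does not occur.
Hydraulic supply unavailable [OR]: Left hydraulic pump fails=not, Upper pilot line is inoperative=not → no input occurs → does not occur.
Offshore blowout preventer fails to close [OR]: Control pod fails=not, Backup path inoperative=not, Hydraulic supply unavailable=not → no input occurs → does not occur.

No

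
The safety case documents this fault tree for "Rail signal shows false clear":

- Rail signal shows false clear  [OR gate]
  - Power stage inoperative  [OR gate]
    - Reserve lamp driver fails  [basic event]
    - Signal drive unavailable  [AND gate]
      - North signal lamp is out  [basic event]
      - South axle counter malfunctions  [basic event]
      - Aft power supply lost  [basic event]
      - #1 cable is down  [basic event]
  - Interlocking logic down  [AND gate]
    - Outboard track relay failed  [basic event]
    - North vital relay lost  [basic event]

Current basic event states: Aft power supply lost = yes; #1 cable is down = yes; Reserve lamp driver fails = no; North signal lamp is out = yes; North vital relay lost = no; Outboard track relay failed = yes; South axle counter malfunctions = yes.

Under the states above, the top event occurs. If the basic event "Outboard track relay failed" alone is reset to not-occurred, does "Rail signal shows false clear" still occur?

Counterfactual: set "Outboard track relay failed" to not occurred.
Signal drive unavailable [AND]: North signal lamp is out=occurs, South axle counter malfunctions=occurs, Aft power supply lost=occurs, #1 cable is down=occurs → all inputs occur → occurs.
Power stage inoperative [OR]: Reserve lamp driver fails=not, Signal drive unavailable=occurs → at least one input occurs → occurs.
Interlocking logic down [AND]: Outboard track relay failed=not, North vital relay lost=not → not all inputs occur → does not occur.
Rail signal shows false clear [OR]: Power stage inoperative=occurs, Interlocking logic down=not → at least one input occurs → occurs.

Yes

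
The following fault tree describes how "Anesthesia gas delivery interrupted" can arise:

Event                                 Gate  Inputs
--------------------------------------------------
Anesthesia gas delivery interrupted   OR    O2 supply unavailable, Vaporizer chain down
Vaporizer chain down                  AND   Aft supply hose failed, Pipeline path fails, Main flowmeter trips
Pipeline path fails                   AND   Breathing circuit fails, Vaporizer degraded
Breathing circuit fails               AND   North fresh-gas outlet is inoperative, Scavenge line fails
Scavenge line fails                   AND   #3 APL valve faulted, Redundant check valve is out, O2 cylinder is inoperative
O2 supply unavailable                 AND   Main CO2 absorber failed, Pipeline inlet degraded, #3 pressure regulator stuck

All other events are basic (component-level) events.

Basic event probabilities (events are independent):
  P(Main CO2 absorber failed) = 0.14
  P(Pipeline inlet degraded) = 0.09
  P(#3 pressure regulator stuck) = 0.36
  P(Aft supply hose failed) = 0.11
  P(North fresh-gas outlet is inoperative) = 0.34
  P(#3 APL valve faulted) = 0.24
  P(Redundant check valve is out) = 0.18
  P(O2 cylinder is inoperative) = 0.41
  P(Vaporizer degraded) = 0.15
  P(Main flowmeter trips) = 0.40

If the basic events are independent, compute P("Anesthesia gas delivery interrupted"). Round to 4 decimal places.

0.0046

P(O2 supply unavailable) [AND] = 0.14 × 0.09 × 0.36 = 0.004536
P(Scavenge line fails) [AND] = 0.24 × 0.18 × 0.41 = 0.017712
P(Breathing circuit fails) [AND] = 0.34 × 0.017712 = 0.006022
P(Pipeline path fails) [AND] = 0.006022 × 0.15 = 0.000903
P(Vaporizer chain down) [AND] = 0.11 × 0.000903 × 0.40 = 0.000040
P(Anesthesia gas delivery interrupted) [OR] = 1 − (1−0.004536) × (1−0.000040) = 0.004576
Rounded to 4 decimal places: P(Anesthesia gas delivery interrupted) ≈ 0.0046.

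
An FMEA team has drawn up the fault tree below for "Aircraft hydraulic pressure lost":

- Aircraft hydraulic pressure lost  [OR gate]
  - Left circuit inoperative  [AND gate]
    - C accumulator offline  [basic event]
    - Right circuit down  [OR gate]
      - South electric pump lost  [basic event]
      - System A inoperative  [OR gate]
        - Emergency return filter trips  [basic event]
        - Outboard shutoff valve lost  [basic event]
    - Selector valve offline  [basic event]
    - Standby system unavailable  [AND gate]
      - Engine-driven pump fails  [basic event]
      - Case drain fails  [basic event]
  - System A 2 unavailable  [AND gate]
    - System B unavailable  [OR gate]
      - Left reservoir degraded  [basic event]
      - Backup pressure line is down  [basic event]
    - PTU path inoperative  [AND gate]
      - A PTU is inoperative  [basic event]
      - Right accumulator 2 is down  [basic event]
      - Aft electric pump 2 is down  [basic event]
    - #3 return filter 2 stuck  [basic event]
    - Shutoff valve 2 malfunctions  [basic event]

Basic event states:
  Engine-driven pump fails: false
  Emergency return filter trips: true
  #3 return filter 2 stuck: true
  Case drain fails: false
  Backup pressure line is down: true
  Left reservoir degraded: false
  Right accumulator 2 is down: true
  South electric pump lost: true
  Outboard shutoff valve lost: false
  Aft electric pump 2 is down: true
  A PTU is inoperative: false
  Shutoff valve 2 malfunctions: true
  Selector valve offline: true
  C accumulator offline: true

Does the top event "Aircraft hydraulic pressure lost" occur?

System A inoperative [OR]: Emergency return filter trips=occurs, Outboard shutoff valve lost=not → at least one input occurs → occurs.
Right circuit down [OR]: South electric pump lost=occurs, System A inoperative=occurs → at least one input occurs → occurs.
Standby system unavailable [AND]: Engine-driven pump fails=not, Case drain fails=not → not all inputs occur → does not occur.
Left circuit inoperative [AND]: C accumulator offline=occurs, Right circuit down=occurs, Selector valve offline=occurs, Standby system unavailable=not → not all inputs occur → does not occur.
System B unavailable [OR]: Left reservoir degraded=not, Backup pressure line is down=occurs → at least one input occurs → occurs.
PTU path inoperative [AND]: A PTU is inoperative=not, Right accumulator 2 is down=occurs, Aft electric pump 2 is down=occurs → not all inputs occur → does not occur.
System A 2 unavailable [AND]: System B unavailable=occurs, PTU path inoperative=not, #3 return filter 2 stuck=occurs, Shutoff valve 2 malfunctions=occurs → not all inputs occur → does not occur.
Aircraft hydraulic pressure lost [OR]: Left circuit inoperative=not, System A 2 unavailable=not → no input occurs → does not occur.

No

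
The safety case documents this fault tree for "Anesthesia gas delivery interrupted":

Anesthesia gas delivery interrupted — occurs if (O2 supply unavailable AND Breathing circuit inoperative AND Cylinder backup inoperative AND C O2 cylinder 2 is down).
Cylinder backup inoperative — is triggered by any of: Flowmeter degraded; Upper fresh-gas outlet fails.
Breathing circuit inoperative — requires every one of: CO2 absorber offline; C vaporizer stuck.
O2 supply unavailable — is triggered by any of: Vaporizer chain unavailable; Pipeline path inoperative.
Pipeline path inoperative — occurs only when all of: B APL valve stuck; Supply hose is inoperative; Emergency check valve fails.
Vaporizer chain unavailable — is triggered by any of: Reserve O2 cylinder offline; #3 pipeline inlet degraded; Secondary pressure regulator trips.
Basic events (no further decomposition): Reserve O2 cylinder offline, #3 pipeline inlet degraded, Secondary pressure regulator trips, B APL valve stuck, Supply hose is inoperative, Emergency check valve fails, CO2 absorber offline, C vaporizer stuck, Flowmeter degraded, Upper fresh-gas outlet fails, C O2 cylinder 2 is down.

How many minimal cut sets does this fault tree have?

Vaporizer chain unavailable [OR]: union of children's cut sets → 3 cut set(s).
Pipeline path inoperative [AND]: one cut set from each child combined → 1 × 1 × 1 = 1 cut set(s).
O2 supply unavailable [OR]: union of children's cut sets → 4 cut set(s).
Breathing circuit inoperative [AND]: one cut set from each child combined → 1 × 1 = 1 cut set(s).
Cylinder backup inoperative [OR]: union of children's cut sets → 2 cut set(s).
Anesthesia gas delivery interrupted [AND]: one cut set from each child combined → 4 × 1 × 2 × 1 = 8 cut set(s).
Minimal cut sets: {C O2 cylinder 2 is down, C vaporizer stuck, CO2 absorber offline, Flowmeter degraded, Reserve O2 cylinder offline}; {C O2 cylinder 2 is down, C vaporizer stuck, CO2 absorber offline, Reserve O2 cylinder offline, Upper fresh-gas outlet fails}; {#3 pipeline inlet degraded, C O2 cylinder 2 is down, C vaporizer stuck, CO2 absorber offline, Flowmeter degraded}; {#3 pipeline inlet degraded, C O2 cylinder 2 is down, C vaporizer stuck, CO2 absorber offline, Upper fresh-gas outlet fails}; {C O2 cylinder 2 is down, C vaporizer stuck, CO2 absorber offline, Flowmeter degraded, Secondary pressure regulator trips}; {C O2 cylinder 2 is down, C vaporizer stuck, CO2 absorber offline, Secondary pressure regulator trips, Upper fresh-gas outlet fails}; {B APL valve stuck, C O2 cylinder 2 is down, C vaporizer stuck, CO2 absorber offline, Emergency check valve fails, Flowmeter degraded, Supply hose is inoperative}; {B APL valve stuck, C O2 cylinder 2 is down, C vaporizer stuck, CO2 absorber offline, Emergency check valve fails, Supply hose is inoperative, Upper fresh-gas outlet fails}.

8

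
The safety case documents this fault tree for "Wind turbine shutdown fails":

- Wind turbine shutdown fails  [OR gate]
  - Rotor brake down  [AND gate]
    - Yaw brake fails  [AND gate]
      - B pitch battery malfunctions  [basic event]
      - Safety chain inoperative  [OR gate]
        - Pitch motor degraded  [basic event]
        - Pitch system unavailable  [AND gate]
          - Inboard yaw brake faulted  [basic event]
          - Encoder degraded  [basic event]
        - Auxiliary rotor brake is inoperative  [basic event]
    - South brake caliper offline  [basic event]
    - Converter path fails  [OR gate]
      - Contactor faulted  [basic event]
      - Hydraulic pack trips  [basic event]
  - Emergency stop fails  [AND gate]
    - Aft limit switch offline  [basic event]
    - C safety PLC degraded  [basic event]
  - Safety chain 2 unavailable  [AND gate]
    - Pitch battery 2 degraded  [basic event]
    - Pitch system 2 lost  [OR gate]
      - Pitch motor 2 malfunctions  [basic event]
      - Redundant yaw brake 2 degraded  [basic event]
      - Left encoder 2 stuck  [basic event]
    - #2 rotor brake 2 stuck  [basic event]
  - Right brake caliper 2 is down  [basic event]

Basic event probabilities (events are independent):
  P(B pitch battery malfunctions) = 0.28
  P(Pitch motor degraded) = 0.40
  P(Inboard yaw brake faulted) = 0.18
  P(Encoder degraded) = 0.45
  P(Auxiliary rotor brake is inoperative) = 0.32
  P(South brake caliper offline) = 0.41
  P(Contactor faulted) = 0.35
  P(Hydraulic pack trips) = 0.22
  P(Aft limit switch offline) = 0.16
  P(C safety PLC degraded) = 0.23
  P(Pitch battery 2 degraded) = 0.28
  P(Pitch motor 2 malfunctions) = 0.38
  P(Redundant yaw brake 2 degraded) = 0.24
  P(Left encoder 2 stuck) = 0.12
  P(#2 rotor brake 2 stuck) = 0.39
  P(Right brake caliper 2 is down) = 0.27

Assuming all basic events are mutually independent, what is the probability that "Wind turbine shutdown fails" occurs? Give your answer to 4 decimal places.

0.3651

P(Pitch system unavailable) [AND] = 0.18 × 0.45 = 0.081000
P(Safety chain inoperative) [OR] = 1 − (1−0.40) × (1−0.081000) × (1−0.32) = 0.625048
P(Yaw brake fails) [AND] = 0.28 × 0.625048 = 0.175013
P(Converter path fails) [OR] = 1 − (1−0.35) × (1−0.22) = 0.493000
P(Rotor brake down) [AND] = 0.175013 × 0.41 × 0.493000 = 0.035375
P(Emergency stop fails) [AND] = 0.16 × 0.23 = 0.036800
P(Pitch system 2 lost) [OR] = 1 − (1−0.38) × (1−0.24) × (1−0.12) = 0.585344
P(Safety chain 2 unavailable) [AND] = 0.28 × 0.585344 × 0.39 = 0.063920
P(Wind turbine shutdown fails) [OR] = 1 − (1−0.035375) × (1−0.036800) × (1−0.063920) × (1−0.27) = 0.365092
Rounded to 4 decimal places: P(Wind turbine shutdown fails) ≈ 0.3651.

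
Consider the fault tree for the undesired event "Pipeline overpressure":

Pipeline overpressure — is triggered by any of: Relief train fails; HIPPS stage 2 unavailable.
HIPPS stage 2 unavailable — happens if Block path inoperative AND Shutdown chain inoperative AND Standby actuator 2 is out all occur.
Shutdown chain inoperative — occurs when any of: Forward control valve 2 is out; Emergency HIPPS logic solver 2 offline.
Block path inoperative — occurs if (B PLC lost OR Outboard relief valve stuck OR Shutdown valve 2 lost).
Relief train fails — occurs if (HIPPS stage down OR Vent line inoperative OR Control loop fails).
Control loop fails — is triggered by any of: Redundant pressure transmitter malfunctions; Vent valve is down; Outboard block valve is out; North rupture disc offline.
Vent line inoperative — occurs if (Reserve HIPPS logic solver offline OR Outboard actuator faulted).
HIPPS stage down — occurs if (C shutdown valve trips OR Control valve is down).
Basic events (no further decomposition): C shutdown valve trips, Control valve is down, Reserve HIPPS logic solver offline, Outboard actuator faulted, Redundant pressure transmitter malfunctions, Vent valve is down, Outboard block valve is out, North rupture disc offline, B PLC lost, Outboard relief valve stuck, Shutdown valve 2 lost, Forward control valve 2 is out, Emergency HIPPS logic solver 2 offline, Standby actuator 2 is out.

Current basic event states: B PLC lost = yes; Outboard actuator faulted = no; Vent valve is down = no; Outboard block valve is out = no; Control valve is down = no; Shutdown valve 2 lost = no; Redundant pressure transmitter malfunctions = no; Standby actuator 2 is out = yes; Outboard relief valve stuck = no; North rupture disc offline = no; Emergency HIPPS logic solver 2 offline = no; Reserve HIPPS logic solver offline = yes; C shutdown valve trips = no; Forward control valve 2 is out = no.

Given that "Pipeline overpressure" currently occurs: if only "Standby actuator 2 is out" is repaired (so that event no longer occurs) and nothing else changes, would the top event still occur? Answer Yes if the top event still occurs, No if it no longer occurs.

Yes

Counterfactual: set "Standby actuator 2 is out" to not occurred.
HIPPS stage down [OR]: C shutdown valve trips=not, Control valve is down=not → no input occurs → does not occur.
Vent line inoperative [OR]: Reserve HIPPS logic solver offline=occurs, Outboard actuator faulted=not → at least one input occurs → occurs.
Control loop fails [OR]: Redundant pressure transmitter malfunctions=not, Vent valve is down=not, Outboard block valve is out=not, North rupture disc offline=not → no input occurs → does not occur.
Relief train fails [OR]: HIPPS stage down=not, Vent line inoperative=occurs, Control loop fails=not → at least one input occurs → occurs.
Block path inoperative [OR]: B PLC lost=occurs, Outboard relief valve stuck=not, Shutdown valve 2 lost=not → at least one input occurs → occurs.
Shutdown chain inoperative [OR]: Forward control valve 2 is out=not, Emergency HIPPS logic solver 2 offline=not → no input occurs → does not occur.
HIPPS stage 2 unavailable [AND]: Block path inoperative=occurs, Shutdown chain inoperative=not, Standby actuator 2 is out=not → not all inputs occur → does not occur.
Pipeline overpressure [OR]: Relief train fails=occurs, HIPPS stage 2 unavailable=not → at least one input occurs → occurs.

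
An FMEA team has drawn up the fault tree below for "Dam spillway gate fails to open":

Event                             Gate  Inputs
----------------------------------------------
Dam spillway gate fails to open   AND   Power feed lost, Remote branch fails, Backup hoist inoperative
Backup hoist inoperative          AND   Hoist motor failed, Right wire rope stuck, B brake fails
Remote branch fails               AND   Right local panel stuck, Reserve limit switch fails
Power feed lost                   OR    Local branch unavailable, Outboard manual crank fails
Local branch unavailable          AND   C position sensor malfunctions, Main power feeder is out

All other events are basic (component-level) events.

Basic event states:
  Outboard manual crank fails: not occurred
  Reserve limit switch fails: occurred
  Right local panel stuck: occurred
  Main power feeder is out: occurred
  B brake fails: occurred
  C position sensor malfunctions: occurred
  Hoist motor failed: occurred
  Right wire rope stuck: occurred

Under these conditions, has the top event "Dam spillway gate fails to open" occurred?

Yes

Local branch unavailable [AND]: C position sensor malfunctions=occurs, Main power feeder is out=occurs → all inputs occur → occurs.
Power feed lost [OR]: Local branch unavailable=occurs, Outboard manual crank fails=not → at least one input occurs → occurs.
Remote branch fails [AND]: Right local panel stuck=occurs, Reserve limit switch fails=occurs → all inputs occur → occurs.
Backup hoist inoperative [AND]: Hoist motor failed=occurs, Right wire rope stuck=occurs, B brake fails=occurs → all inputs occur → occurs.
Dam spillway gate fails to open [AND]: Power feed lost=occurs, Remote branch fails=occurs, Backup hoist inoperative=occurs → all inputs occur → occurs.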